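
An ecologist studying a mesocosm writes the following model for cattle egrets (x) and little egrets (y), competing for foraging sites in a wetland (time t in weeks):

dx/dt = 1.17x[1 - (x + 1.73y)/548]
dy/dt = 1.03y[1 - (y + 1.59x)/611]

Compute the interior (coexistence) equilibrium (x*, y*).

x* ≈ 291, y* ≈ 149

Setting both brackets to zero gives the nullclines x + 1.73y = 548 and 1.59x + y = 611.
Substituting y = 611 - 1.59x into the first: x(1 - 1.73·1.59) = 548 - 1.73·611.
So x* = -509/-1.75 = 291, and then y* = 611 - 1.59·291 = 149.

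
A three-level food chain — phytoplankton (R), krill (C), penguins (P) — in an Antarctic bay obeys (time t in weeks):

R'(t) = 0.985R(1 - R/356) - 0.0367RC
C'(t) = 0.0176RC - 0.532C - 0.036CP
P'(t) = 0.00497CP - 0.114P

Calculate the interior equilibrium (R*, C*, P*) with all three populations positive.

From dP/dt = 0: 0.00497C* = 0.114, so C* = 22.9.
From dR/dt = 0: 0.985(1 - R*/356) = 0.0367·22.9, giving R* = 356·(1 - 0.855) = 51.8.
From dC/dt = 0: 0.0176·51.8 - 0.532 = 0.036P*, so P* = 0.379/0.036 = 10.5.

R* ≈ 51.8, C* ≈ 22.9, P* ≈ 10.5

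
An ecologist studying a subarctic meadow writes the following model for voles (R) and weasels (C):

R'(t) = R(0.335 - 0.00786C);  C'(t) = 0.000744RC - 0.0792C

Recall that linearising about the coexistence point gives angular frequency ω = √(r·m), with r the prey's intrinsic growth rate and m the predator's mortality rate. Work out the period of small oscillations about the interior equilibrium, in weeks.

T ≈ 38.6 weeks

Here r = 0.335 and m = 0.0792, so r·m = 0.0265.
ω = √0.0265 = 0.163 per week, hence T = 2π/ω ≈ 38.6 weeks.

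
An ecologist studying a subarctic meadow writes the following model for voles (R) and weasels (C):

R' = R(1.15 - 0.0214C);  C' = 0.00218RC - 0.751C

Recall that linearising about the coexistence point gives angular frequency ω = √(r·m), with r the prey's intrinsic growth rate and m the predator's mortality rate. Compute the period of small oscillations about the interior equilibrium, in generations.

Here r = 1.15 and m = 0.751, so r·m = 0.864.
ω = √0.864 = 0.929 per generation, hence T = 2π/ω ≈ 6.76 generations.

T ≈ 6.76 generations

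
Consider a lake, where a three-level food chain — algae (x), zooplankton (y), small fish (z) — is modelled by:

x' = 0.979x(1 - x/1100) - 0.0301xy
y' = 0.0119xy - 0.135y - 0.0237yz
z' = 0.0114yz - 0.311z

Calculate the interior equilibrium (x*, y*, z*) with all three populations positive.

x* ≈ 177, y* ≈ 27.3, z* ≈ 83.4

From dz/dt = 0: 0.0114y* = 0.311, so y* = 27.3.
From dx/dt = 0: 0.979(1 - x*/1100) = 0.0301·27.3, giving x* = 1100·(1 - 0.839) = 177.
From dy/dt = 0: 0.0119·177 - 0.135 = 0.0237z*, so z* = 1.98/0.0237 = 83.4.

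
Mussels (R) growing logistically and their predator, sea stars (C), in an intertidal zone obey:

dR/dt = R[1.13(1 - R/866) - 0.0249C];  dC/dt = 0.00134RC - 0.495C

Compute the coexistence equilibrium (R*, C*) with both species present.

R* ≈ 369, C* ≈ 26

From dC/dt = 0 with C > 0: 0.00134R* = 0.495, so R* = 369.
Substitute into dR/dt = 0: 1.13(1 - 369/866) = 0.0249C*.
The bracket is 0.573, giving C* = 0.648/0.0249 = 26.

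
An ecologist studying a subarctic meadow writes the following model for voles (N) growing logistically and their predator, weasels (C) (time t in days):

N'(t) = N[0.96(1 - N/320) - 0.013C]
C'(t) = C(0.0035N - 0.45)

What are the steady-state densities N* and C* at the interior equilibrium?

N* ≈ 129, C* ≈ 44.2

From dC/dt = 0 with C > 0: 0.0035N* = 0.45, so N* = 129.
Substitute into dN/dt = 0: 0.96(1 - 129/320) = 0.013C*.
The bracket is 0.598, giving C* = 0.574/0.013 = 44.2.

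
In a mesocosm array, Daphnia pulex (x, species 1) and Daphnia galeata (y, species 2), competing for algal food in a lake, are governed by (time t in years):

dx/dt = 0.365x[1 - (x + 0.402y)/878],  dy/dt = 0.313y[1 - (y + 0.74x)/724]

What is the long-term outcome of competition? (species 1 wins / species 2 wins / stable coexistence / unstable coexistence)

stable coexistence

Compare the nullcline intercepts: K1/α12 = 878/0.402 = 2180 > K2 = 724; K2/α21 = 724/0.74 = 978 > K1 = 878.
Since both inequalities hold, each species can invade when rare, so the interior equilibrium is stable.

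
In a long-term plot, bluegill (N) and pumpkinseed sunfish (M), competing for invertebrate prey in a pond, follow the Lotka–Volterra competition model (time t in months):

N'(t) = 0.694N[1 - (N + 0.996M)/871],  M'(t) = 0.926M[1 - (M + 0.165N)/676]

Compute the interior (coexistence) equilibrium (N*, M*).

Setting both brackets to zero gives the nullclines N + 0.996M = 871 and 0.165N + M = 676.
Substituting M = 676 - 0.165N into the first: N(1 - 0.996·0.165) = 871 - 0.996·676.
So N* = 198/0.836 = 237, and then M* = 676 - 0.165·237 = 637.

N* ≈ 237, M* ≈ 637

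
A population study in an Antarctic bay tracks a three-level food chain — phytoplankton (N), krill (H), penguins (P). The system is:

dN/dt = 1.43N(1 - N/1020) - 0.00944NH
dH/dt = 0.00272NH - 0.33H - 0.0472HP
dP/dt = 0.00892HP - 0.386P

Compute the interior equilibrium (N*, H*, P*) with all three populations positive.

N* ≈ 729, H* ≈ 43.3, P* ≈ 35

From dP/dt = 0: 0.00892H* = 0.386, so H* = 43.3.
From dN/dt = 0: 1.43(1 - N*/1020) = 0.00944·43.3, giving N* = 1020·(1 - 0.286) = 729.
From dH/dt = 0: 0.00272·729 - 0.33 = 0.0472P*, so P* = 1.65/0.0472 = 35.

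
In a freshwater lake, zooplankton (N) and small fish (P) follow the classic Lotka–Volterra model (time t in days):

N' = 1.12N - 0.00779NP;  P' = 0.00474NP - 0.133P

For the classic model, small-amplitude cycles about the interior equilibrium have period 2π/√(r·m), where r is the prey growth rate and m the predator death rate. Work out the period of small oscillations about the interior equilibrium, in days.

Here r = 1.12 and m = 0.133, so r·m = 0.149.
ω = √0.149 = 0.386 per day, hence T = 2π/ω ≈ 16.3 days.

T ≈ 16.3 days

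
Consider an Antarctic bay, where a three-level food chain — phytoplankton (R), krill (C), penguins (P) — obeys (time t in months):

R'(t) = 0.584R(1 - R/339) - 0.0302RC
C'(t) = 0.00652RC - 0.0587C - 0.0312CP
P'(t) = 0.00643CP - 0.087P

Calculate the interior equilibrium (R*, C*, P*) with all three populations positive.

From dP/dt = 0: 0.00643C* = 0.087, so C* = 13.5.
From dR/dt = 0: 0.584(1 - R*/339) = 0.0302·13.5, giving R* = 339·(1 - 0.7) = 102.
From dC/dt = 0: 0.00652·102 - 0.0587 = 0.0312P*, so P* = 0.605/0.0312 = 19.4.

R* ≈ 102, C* ≈ 13.5, P* ≈ 19.4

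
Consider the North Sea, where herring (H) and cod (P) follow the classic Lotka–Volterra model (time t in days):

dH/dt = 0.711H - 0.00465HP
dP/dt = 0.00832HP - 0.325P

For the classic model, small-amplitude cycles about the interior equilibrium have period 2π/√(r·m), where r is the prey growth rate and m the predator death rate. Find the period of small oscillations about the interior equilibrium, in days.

T ≈ 13.1 days

Here r = 0.711 and m = 0.325, so r·m = 0.231.
ω = √0.231 = 0.481 per day, hence T = 2π/ω ≈ 13.1 days.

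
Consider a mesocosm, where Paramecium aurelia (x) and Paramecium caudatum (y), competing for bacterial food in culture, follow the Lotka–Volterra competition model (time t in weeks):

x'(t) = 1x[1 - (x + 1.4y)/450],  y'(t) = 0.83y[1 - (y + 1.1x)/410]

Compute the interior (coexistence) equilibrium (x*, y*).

x* ≈ 230, y* ≈ 157

Setting both brackets to zero gives the nullclines x + 1.4y = 450 and 1.1x + y = 410.
Substituting y = 410 - 1.1x into the first: x(1 - 1.4·1.1) = 450 - 1.4·410.
So x* = -124/-0.54 = 230, and then y* = 410 - 1.1·230 = 157.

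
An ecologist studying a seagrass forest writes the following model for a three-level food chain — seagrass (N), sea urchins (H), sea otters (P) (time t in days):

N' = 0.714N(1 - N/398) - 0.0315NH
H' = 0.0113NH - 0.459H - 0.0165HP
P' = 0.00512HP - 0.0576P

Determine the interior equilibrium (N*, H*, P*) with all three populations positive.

N* ≈ 200, H* ≈ 11.2, P* ≈ 109

From dP/dt = 0: 0.00512H* = 0.0576, so H* = 11.2.
From dN/dt = 0: 0.714(1 - N*/398) = 0.0315·11.2, giving N* = 398·(1 - 0.496) = 200.
From dH/dt = 0: 0.0113·200 - 0.459 = 0.0165P*, so P* = 1.81/0.0165 = 109.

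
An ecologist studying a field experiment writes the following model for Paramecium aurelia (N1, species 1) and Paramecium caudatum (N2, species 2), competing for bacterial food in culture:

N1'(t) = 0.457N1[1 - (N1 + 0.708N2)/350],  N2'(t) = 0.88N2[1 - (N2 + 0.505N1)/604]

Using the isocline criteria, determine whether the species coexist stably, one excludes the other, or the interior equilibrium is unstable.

species 2 excludes species 1

Compare the nullcline intercepts: K1/α12 = 350/0.708 = 494 < K2 = 604; K2/α21 = 604/0.505 = 1200 > K1 = 350.
Since the inequalities point opposite ways, species 2 can invade but species 1 cannot.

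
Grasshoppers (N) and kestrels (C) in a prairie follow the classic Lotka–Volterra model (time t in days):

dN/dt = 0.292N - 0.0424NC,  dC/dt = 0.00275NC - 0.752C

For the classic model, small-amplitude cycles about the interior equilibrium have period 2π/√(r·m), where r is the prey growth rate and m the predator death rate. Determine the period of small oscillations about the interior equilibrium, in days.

Here r = 0.292 and m = 0.752, so r·m = 0.22.
ω = √0.22 = 0.469 per day, hence T = 2π/ω ≈ 13.4 days.

T ≈ 13.4 days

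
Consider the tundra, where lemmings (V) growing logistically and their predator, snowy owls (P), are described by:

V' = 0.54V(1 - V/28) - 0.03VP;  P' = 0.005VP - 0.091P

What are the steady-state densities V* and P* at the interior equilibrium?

V* ≈ 18.2, P* ≈ 6.3

From dP/dt = 0 with P > 0: 0.005V* = 0.091, so V* = 18.2.
Substitute into dV/dt = 0: 0.54(1 - 18.2/28) = 0.03P*.
The bracket is 0.35, giving P* = 0.189/0.03 = 6.3.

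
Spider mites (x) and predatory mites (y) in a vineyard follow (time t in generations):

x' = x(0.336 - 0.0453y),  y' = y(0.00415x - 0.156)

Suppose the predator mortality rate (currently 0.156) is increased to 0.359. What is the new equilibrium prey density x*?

x* ≈ 86.5

At the interior fixed point, setting dy/dt = 0 with y > 0 fixes x* = (predator death rate)/(xy coefficient) — independent of the other coefficients.
With the change, x* = 0.359/0.00415 = 86.5; it rises from 37.6.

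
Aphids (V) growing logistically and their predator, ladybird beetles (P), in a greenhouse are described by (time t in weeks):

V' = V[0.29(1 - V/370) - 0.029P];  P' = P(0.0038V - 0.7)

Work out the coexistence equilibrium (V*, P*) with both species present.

From dP/dt = 0 with P > 0: 0.0038V* = 0.7, so V* = 184.
Substitute into dV/dt = 0: 0.29(1 - 184/370) = 0.029P*.
The bracket is 0.502, giving P* = 0.146/0.029 = 5.02.

V* ≈ 184, P* ≈ 5.02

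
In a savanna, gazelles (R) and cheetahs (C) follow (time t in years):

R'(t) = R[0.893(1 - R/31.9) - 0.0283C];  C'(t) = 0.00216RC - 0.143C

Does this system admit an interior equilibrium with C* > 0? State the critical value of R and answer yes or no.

The predator equation gives dC/dt > 0 only when R > 0.143/0.00216 = 66.2.
Without the predator, R → K = 31.9. Since 31.9 < 66.2, the predator cannot invade.

Threshold R = 66.2; K < 66.2, so no, the predator goes extinct.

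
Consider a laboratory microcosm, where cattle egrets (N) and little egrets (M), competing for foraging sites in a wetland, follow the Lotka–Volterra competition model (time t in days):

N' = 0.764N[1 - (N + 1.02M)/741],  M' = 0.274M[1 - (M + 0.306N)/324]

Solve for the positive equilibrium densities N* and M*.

N* ≈ 597, M* ≈ 141

Setting both brackets to zero gives the nullclines N + 1.02M = 741 and 0.306N + M = 324.
Substituting M = 324 - 0.306N into the first: N(1 - 1.02·0.306) = 741 - 1.02·324.
So N* = 411/0.688 = 597, and then M* = 324 - 0.306·597 = 141.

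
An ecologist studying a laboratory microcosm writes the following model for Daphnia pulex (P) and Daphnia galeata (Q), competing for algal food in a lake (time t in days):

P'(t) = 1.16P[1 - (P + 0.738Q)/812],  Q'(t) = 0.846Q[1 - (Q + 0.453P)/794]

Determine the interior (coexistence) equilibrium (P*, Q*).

P* ≈ 340, Q* ≈ 640

Setting both brackets to zero gives the nullclines P + 0.738Q = 812 and 0.453P + Q = 794.
Substituting Q = 794 - 0.453P into the first: P(1 - 0.738·0.453) = 812 - 0.738·794.
So P* = 226/0.666 = 340, and then Q* = 794 - 0.453·340 = 640.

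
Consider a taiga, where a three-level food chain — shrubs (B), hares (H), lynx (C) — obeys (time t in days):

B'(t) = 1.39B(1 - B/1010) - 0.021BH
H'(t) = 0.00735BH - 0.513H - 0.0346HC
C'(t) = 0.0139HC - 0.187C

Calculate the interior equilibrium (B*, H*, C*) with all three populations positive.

B* ≈ 805, H* ≈ 13.5, C* ≈ 156

From dC/dt = 0: 0.0139H* = 0.187, so H* = 13.5.
From dB/dt = 0: 1.39(1 - B*/1010) = 0.021·13.5, giving B* = 1010·(1 - 0.203) = 805.
From dH/dt = 0: 0.00735·805 - 0.513 = 0.0346C*, so C* = 5.4/0.0346 = 156.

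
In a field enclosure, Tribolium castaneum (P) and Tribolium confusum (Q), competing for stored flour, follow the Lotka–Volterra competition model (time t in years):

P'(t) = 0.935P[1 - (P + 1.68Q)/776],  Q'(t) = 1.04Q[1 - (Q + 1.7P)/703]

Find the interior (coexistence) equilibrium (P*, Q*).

P* ≈ 218, Q* ≈ 332

Setting both brackets to zero gives the nullclines P + 1.68Q = 776 and 1.7P + Q = 703.
Substituting Q = 703 - 1.7P into the first: P(1 - 1.68·1.7) = 776 - 1.68·703.
So P* = -405/-1.86 = 218, and then Q* = 703 - 1.7·218 = 332.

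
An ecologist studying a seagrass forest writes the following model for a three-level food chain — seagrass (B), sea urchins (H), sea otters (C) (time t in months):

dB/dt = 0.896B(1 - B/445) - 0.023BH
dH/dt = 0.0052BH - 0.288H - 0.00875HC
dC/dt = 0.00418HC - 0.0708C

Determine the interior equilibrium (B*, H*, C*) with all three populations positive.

From dC/dt = 0: 0.00418H* = 0.0708, so H* = 16.9.
From dB/dt = 0: 0.896(1 - B*/445) = 0.023·16.9, giving B* = 445·(1 - 0.435) = 252.
From dH/dt = 0: 0.0052·252 - 0.288 = 0.00875C*, so C* = 1.02/0.00875 = 117.

B* ≈ 252, H* ≈ 16.9, C* ≈ 117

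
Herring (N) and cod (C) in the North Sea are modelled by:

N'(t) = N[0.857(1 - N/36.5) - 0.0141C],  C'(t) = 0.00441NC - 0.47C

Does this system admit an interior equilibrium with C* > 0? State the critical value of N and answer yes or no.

The predator equation gives dC/dt > 0 only when N > 0.47/0.00441 = 107.
Without the predator, N → K = 36.5. Since 36.5 < 107, the predator cannot invade.

Threshold N = 107; K < 107, so no, the predator goes extinct.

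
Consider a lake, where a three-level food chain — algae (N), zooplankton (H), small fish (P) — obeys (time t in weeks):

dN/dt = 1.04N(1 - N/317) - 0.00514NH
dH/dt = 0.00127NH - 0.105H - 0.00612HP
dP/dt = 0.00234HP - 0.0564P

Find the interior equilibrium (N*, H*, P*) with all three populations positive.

N* ≈ 279, H* ≈ 24.1, P* ≈ 40.8

From dP/dt = 0: 0.00234H* = 0.0564, so H* = 24.1.
From dN/dt = 0: 1.04(1 - N*/317) = 0.00514·24.1, giving N* = 317·(1 - 0.119) = 279.
From dH/dt = 0: 0.00127·279 - 0.105 = 0.00612P*, so P* = 0.25/0.00612 = 40.8.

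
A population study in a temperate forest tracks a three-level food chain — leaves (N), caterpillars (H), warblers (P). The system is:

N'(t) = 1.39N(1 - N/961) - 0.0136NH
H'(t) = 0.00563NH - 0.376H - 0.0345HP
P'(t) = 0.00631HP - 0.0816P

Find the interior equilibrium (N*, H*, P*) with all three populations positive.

N* ≈ 839, H* ≈ 12.9, P* ≈ 126

From dP/dt = 0: 0.00631H* = 0.0816, so H* = 12.9.
From dN/dt = 0: 1.39(1 - N*/961) = 0.0136·12.9, giving N* = 961·(1 - 0.127) = 839.
From dH/dt = 0: 0.00563·839 - 0.376 = 0.0345P*, so P* = 4.35/0.0345 = 126.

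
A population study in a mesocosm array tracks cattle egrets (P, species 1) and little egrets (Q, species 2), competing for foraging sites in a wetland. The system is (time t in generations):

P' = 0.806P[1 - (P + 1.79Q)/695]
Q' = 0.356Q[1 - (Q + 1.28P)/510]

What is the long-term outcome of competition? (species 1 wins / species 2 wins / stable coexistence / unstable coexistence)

Compare the nullcline intercepts: K1/α12 = 695/1.79 = 388 < K2 = 510; K2/α21 = 510/1.28 = 398 < K1 = 695.
Since both are reversed, neither can invade when rare; the interior point is a saddle.

unstable coexistence (outcome depends on initial conditions)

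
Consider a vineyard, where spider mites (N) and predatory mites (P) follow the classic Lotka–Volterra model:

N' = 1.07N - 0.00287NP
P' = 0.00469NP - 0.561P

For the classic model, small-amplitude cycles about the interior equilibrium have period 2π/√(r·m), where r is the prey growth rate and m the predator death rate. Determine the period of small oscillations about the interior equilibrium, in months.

Here r = 1.07 and m = 0.561, so r·m = 0.6.
ω = √0.6 = 0.775 per month, hence T = 2π/ω ≈ 8.11 months.

T ≈ 8.11 months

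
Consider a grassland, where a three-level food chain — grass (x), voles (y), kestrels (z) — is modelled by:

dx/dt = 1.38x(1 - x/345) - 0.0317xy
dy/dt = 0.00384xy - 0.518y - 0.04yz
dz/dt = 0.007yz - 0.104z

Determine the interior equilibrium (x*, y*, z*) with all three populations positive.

From dz/dt = 0: 0.007y* = 0.104, so y* = 14.9.
From dx/dt = 0: 1.38(1 - x*/345) = 0.0317·14.9, giving x* = 345·(1 - 0.341) = 227.
From dy/dt = 0: 0.00384·227 - 0.518 = 0.04z*, so z* = 0.355/0.04 = 8.87.

x* ≈ 227, y* ≈ 14.9, z* ≈ 8.87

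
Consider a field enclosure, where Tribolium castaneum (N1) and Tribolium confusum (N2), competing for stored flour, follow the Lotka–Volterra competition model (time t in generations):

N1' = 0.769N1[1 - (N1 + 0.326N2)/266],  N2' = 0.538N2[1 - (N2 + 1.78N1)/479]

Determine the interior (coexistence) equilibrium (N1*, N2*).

N1* ≈ 262, N2* ≈ 13.2

Setting both brackets to zero gives the nullclines N1 + 0.326N2 = 266 and 1.78N1 + N2 = 479.
Substituting N2 = 479 - 1.78N1 into the first: N1(1 - 0.326·1.78) = 266 - 0.326·479.
So N1* = 110/0.42 = 262, and then N2* = 479 - 1.78·262 = 13.2.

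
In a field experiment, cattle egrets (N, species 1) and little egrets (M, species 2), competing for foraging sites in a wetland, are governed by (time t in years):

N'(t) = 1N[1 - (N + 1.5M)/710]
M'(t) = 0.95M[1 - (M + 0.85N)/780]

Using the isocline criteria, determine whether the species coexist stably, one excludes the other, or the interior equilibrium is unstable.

Compare the nullcline intercepts: K1/α12 = 710/1.5 = 473 < K2 = 780; K2/α21 = 780/0.85 = 918 > K1 = 710.
Since the inequalities point opposite ways, species 2 can invade but species 1 cannot.

species 2 excludes species 1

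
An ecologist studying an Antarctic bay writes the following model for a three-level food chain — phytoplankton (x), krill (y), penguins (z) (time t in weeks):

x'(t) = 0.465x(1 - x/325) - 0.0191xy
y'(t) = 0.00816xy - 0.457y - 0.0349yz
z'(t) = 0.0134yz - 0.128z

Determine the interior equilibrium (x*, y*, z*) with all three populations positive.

From dz/dt = 0: 0.0134y* = 0.128, so y* = 9.55.
From dx/dt = 0: 0.465(1 - x*/325) = 0.0191·9.55, giving x* = 325·(1 - 0.392) = 197.
From dy/dt = 0: 0.00816·197 - 0.457 = 0.0349z*, so z* = 1.15/0.0349 = 33.1.

x* ≈ 197, y* ≈ 9.55, z* ≈ 33.1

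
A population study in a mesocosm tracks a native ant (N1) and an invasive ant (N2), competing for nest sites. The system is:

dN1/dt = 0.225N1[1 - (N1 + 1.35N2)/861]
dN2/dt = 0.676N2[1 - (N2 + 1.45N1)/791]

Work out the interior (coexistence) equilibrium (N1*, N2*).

Setting both brackets to zero gives the nullclines N1 + 1.35N2 = 861 and 1.45N1 + N2 = 791.
Substituting N2 = 791 - 1.45N1 into the first: N1(1 - 1.35·1.45) = 861 - 1.35·791.
So N1* = -207/-0.958 = 216, and then N2* = 791 - 1.45·216 = 478.

N1* ≈ 216, N2* ≈ 478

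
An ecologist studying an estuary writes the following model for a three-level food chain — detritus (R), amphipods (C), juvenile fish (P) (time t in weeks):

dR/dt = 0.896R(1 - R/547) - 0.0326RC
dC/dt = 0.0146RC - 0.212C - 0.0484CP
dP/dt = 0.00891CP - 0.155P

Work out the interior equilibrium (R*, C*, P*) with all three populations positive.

R* ≈ 201, C* ≈ 17.4, P* ≈ 56.2

From dP/dt = 0: 0.00891C* = 0.155, so C* = 17.4.
From dR/dt = 0: 0.896(1 - R*/547) = 0.0326·17.4, giving R* = 547·(1 - 0.633) = 201.
From dC/dt = 0: 0.0146·201 - 0.212 = 0.0484P*, so P* = 2.72/0.0484 = 56.2.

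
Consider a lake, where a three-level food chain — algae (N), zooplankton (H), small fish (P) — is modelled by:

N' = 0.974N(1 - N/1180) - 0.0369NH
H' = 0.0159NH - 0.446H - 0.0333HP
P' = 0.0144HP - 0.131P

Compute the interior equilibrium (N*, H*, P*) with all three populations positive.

N* ≈ 773, H* ≈ 9.1, P* ≈ 356

From dP/dt = 0: 0.0144H* = 0.131, so H* = 9.1.
From dN/dt = 0: 0.974(1 - N*/1180) = 0.0369·9.1, giving N* = 1180·(1 - 0.345) = 773.
From dH/dt = 0: 0.0159·773 - 0.446 = 0.0333P*, so P* = 11.8/0.0333 = 356.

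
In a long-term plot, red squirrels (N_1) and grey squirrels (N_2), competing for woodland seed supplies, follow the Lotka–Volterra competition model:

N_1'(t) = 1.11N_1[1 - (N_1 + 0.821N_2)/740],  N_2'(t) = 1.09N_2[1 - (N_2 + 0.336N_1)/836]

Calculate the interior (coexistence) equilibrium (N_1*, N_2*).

Setting both brackets to zero gives the nullclines N_1 + 0.821N_2 = 740 and 0.336N_1 + N_2 = 836.
Substituting N_2 = 836 - 0.336N_1 into the first: N_1(1 - 0.821·0.336) = 740 - 0.821·836.
So N_1* = 53.6/0.724 = 74.1, and then N_2* = 836 - 0.336·74.1 = 811.

N_1* ≈ 74.1, N_2* ≈ 811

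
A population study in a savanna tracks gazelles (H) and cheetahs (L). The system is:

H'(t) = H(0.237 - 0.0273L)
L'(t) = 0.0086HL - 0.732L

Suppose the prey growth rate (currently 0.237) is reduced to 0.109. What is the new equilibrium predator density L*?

L* ≈ 3.99

At the interior fixed point, setting dH/dt = 0 with H > 0 fixes L* = (prey growth rate)/(HL coefficient) — independent of the other coefficients.
With the change, L* = 0.109/0.0273 = 3.99; it falls from 8.68.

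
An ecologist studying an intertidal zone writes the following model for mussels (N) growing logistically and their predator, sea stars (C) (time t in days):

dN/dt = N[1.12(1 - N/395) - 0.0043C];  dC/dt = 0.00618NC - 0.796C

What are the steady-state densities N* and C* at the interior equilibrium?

From dC/dt = 0 with C > 0: 0.00618N* = 0.796, so N* = 129.
Substitute into dN/dt = 0: 1.12(1 - 129/395) = 0.0043C*.
The bracket is 0.674, giving C* = 0.755/0.0043 = 176.

N* ≈ 129, C* ≈ 176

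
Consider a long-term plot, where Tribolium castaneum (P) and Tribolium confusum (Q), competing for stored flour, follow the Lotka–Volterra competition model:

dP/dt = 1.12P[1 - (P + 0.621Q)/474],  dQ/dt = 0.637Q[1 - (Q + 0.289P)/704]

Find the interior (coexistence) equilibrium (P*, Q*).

P* ≈ 44.9, Q* ≈ 691

Setting both brackets to zero gives the nullclines P + 0.621Q = 474 and 0.289P + Q = 704.
Substituting Q = 704 - 0.289P into the first: P(1 - 0.621·0.289) = 474 - 0.621·704.
So P* = 36.8/0.821 = 44.9, and then Q* = 704 - 0.289·44.9 = 691.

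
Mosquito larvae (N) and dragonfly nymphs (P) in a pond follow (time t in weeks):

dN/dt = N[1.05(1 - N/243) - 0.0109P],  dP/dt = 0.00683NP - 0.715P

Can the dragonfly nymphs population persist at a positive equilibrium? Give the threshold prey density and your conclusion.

The predator equation gives dP/dt > 0 only when N > 0.715/0.00683 = 105.
Without the predator, N → K = 243. Since 243 > 105, the predator can invade and persist.

Threshold N = 105; K > 105, so yes, the predator persists.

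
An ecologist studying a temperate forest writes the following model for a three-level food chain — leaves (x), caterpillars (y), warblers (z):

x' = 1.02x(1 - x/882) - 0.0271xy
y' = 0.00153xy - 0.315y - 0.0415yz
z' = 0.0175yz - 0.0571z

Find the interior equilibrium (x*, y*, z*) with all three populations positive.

From dz/dt = 0: 0.0175y* = 0.0571, so y* = 3.26.
From dx/dt = 0: 1.02(1 - x*/882) = 0.0271·3.26, giving x* = 882·(1 - 0.0867) = 806.
From dy/dt = 0: 0.00153·806 - 0.315 = 0.0415z*, so z* = 0.917/0.0415 = 22.1.

x* ≈ 806, y* ≈ 3.26, z* ≈ 22.1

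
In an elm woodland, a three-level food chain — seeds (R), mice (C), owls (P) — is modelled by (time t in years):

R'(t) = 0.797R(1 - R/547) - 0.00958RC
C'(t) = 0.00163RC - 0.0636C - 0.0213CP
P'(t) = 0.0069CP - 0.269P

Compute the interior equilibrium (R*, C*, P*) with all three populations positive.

From dP/dt = 0: 0.0069C* = 0.269, so C* = 39.
From dR/dt = 0: 0.797(1 - R*/547) = 0.00958·39, giving R* = 547·(1 - 0.469) = 291.
From dC/dt = 0: 0.00163·291 - 0.0636 = 0.0213P*, so P* = 0.41/0.0213 = 19.3.

R* ≈ 291, C* ≈ 39, P* ≈ 19.3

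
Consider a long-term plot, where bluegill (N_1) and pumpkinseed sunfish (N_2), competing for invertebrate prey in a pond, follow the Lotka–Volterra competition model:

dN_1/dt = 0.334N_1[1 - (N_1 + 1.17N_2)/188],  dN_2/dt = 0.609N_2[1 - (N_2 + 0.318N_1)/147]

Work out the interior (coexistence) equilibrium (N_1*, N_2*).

N_1* ≈ 25.5, N_2* ≈ 139

Setting both brackets to zero gives the nullclines N_1 + 1.17N_2 = 188 and 0.318N_1 + N_2 = 147.
Substituting N_2 = 147 - 0.318N_1 into the first: N_1(1 - 1.17·0.318) = 188 - 1.17·147.
So N_1* = 16/0.628 = 25.5, and then N_2* = 147 - 0.318·25.5 = 139.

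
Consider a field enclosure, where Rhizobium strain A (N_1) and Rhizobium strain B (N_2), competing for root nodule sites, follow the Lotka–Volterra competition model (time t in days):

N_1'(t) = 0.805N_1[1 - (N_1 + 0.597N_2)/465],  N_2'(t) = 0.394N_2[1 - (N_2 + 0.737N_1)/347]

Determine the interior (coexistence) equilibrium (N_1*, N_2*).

N_1* ≈ 460, N_2* ≈ 7.67

Setting both brackets to zero gives the nullclines N_1 + 0.597N_2 = 465 and 0.737N_1 + N_2 = 347.
Substituting N_2 = 347 - 0.737N_1 into the first: N_1(1 - 0.597·0.737) = 465 - 0.597·347.
So N_1* = 258/0.56 = 460, and then N_2* = 347 - 0.737·460 = 7.67.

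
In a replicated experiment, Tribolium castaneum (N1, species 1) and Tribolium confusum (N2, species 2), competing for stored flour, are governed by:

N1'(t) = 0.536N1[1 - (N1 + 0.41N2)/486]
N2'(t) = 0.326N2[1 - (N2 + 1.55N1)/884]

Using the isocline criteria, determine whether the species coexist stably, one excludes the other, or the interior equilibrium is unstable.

stable coexistence

Compare the nullcline intercepts: K1/α12 = 486/0.41 = 1190 > K2 = 884; K2/α21 = 884/1.55 = 570 > K1 = 486.
Since both inequalities hold, each species can invade when rare, so the interior equilibrium is stable.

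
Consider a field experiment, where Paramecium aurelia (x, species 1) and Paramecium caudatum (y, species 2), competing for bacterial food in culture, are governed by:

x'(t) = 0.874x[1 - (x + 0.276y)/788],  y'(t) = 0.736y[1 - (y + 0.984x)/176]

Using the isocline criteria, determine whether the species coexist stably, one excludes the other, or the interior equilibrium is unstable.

Compare the nullcline intercepts: K1/α12 = 788/0.276 = 2860 > K2 = 176; K2/α21 = 176/0.984 = 179 < K1 = 788.
Since the inequalities point opposite ways, species 1 can invade but species 2 cannot.

species 1 excludes species 2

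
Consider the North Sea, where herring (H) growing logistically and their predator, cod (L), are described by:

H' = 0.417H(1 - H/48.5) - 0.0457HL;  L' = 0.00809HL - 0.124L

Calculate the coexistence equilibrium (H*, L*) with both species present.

From dL/dt = 0 with L > 0: 0.00809H* = 0.124, so H* = 15.3.
Substitute into dH/dt = 0: 0.417(1 - 15.3/48.5) = 0.0457L*.
The bracket is 0.684, giving L* = 0.285/0.0457 = 6.24.

H* ≈ 15.3, L* ≈ 6.24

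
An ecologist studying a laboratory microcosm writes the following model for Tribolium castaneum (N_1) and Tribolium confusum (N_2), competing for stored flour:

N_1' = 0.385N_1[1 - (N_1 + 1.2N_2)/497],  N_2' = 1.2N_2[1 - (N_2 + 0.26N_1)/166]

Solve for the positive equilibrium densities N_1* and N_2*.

Setting both brackets to zero gives the nullclines N_1 + 1.2N_2 = 497 and 0.26N_1 + N_2 = 166.
Substituting N_2 = 166 - 0.26N_1 into the first: N_1(1 - 1.2·0.26) = 497 - 1.2·166.
So N_1* = 298/0.688 = 433, and then N_2* = 166 - 0.26·433 = 53.5.

N_1* ≈ 433, N_2* ≈ 53.5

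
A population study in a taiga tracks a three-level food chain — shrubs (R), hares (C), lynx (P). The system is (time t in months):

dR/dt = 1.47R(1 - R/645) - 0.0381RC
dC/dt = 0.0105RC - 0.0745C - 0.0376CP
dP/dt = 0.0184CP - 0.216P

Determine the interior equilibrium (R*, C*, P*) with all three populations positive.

From dP/dt = 0: 0.0184C* = 0.216, so C* = 11.7.
From dR/dt = 0: 1.47(1 - R*/645) = 0.0381·11.7, giving R* = 645·(1 - 0.304) = 449.
From dC/dt = 0: 0.0105·449 - 0.0745 = 0.0376P*, so P* = 4.64/0.0376 = 123.

R* ≈ 449, C* ≈ 11.7, P* ≈ 123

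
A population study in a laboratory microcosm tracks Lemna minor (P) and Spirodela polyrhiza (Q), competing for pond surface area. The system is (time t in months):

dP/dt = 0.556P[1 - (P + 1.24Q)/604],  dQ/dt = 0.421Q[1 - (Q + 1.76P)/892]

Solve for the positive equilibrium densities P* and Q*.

Setting both brackets to zero gives the nullclines P + 1.24Q = 604 and 1.76P + Q = 892.
Substituting Q = 892 - 1.76P into the first: P(1 - 1.24·1.76) = 604 - 1.24·892.
So P* = -502/-1.18 = 425, and then Q* = 892 - 1.76·425 = 145.

P* ≈ 425, Q* ≈ 145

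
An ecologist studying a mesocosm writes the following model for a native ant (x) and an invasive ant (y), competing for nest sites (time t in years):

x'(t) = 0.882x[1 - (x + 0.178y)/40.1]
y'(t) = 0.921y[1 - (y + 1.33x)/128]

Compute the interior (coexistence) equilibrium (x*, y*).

x* ≈ 22.7, y* ≈ 97.8

Setting both brackets to zero gives the nullclines x + 0.178y = 40.1 and 1.33x + y = 128.
Substituting y = 128 - 1.33x into the first: x(1 - 0.178·1.33) = 40.1 - 0.178·128.
So x* = 17.3/0.763 = 22.7, and then y* = 128 - 1.33·22.7 = 97.8.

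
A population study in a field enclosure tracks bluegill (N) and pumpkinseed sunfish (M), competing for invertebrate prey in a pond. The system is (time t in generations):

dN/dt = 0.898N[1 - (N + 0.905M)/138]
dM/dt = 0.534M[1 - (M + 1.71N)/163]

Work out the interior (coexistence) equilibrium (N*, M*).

Setting both brackets to zero gives the nullclines N + 0.905M = 138 and 1.71N + M = 163.
Substituting M = 163 - 1.71N into the first: N(1 - 0.905·1.71) = 138 - 0.905·163.
So N* = -9.52/-0.548 = 17.4, and then M* = 163 - 1.71·17.4 = 133.

N* ≈ 17.4, M* ≈ 133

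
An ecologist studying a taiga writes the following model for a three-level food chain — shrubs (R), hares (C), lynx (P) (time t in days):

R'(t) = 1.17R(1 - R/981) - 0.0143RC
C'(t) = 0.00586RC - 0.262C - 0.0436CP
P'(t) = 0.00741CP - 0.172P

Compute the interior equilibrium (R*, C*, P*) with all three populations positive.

R* ≈ 703, C* ≈ 23.2, P* ≈ 88.4

From dP/dt = 0: 0.00741C* = 0.172, so C* = 23.2.
From dR/dt = 0: 1.17(1 - R*/981) = 0.0143·23.2, giving R* = 981·(1 - 0.284) = 703.
From dC/dt = 0: 0.00586·703 - 0.262 = 0.0436P*, so P* = 3.86/0.0436 = 88.4.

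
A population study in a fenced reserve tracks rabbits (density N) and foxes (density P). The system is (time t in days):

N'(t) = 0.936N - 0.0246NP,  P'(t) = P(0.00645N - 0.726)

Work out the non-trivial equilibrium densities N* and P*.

N* ≈ 113, P* ≈ 38

Set dP/dt = 0 with P > 0: 0.00645N - 0.726 = 0, so N* = 0.726/0.00645 = 113.
Set dN/dt = 0 with N > 0: 0.936 - 0.0246P = 0, so P* = 0.936/0.0246 = 38.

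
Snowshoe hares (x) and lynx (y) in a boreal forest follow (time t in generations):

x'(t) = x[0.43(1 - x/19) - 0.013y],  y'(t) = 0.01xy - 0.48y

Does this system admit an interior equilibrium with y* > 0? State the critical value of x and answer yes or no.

The predator equation gives dy/dt > 0 only when x > 0.48/0.01 = 48.
Without the predator, x → K = 19. Since 19 < 48, the predator cannot invade.

Threshold x = 48; K < 48, so no, the predator goes extinct.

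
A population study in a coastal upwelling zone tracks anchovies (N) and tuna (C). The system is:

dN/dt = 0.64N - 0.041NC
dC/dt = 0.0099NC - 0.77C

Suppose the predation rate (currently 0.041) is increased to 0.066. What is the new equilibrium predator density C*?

At the interior fixed point, setting dN/dt = 0 with N > 0 fixes C* = (prey growth rate)/(NC coefficient) — independent of the other coefficients.
With the change, C* = 0.64/0.066 = 9.7; it falls from 15.6.

C* ≈ 9.7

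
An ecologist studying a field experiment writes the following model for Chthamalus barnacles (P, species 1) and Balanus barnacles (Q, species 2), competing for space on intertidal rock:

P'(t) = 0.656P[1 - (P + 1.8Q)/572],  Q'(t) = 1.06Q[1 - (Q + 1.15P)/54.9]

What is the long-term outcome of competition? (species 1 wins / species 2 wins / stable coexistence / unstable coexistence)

species 1 excludes species 2

Compare the nullcline intercepts: K1/α12 = 572/1.8 = 318 > K2 = 54.9; K2/α21 = 54.9/1.15 = 47.7 < K1 = 572.
Since the inequalities point opposite ways, species 1 can invade but species 2 cannot.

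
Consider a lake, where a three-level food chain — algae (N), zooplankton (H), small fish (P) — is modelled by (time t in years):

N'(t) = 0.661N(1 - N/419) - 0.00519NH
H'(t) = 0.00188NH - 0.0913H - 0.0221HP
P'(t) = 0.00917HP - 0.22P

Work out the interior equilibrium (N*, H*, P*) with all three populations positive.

From dP/dt = 0: 0.00917H* = 0.22, so H* = 24.
From dN/dt = 0: 0.661(1 - N*/419) = 0.00519·24, giving N* = 419·(1 - 0.188) = 340.
From dH/dt = 0: 0.00188·340 - 0.0913 = 0.0221P*, so P* = 0.548/0.0221 = 24.8.

N* ≈ 340, H* ≈ 24, P* ≈ 24.8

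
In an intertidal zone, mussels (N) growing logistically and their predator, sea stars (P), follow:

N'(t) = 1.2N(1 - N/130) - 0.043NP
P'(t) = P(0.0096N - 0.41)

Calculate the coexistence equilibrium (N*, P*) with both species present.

N* ≈ 42.7, P* ≈ 18.7

From dP/dt = 0 with P > 0: 0.0096N* = 0.41, so N* = 42.7.
Substitute into dN/dt = 0: 1.2(1 - 42.7/130) = 0.043P*.
The bracket is 0.671, giving P* = 0.806/0.043 = 18.7.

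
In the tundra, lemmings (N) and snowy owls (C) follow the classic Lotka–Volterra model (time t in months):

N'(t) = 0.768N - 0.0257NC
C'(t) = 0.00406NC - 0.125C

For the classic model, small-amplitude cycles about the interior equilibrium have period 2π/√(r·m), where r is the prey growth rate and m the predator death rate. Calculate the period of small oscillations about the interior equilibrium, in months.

Here r = 0.768 and m = 0.125, so r·m = 0.096.
ω = √0.096 = 0.31 per month, hence T = 2π/ω ≈ 20.3 months.

T ≈ 20.3 months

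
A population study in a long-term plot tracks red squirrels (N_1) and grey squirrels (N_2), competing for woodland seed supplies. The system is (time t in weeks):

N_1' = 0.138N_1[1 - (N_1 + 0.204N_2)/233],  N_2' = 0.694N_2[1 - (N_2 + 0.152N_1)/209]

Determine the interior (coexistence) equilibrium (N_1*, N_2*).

N_1* ≈ 196, N_2* ≈ 179

Setting both brackets to zero gives the nullclines N_1 + 0.204N_2 = 233 and 0.152N_1 + N_2 = 209.
Substituting N_2 = 209 - 0.152N_1 into the first: N_1(1 - 0.204·0.152) = 233 - 0.204·209.
So N_1* = 190/0.969 = 196, and then N_2* = 209 - 0.152·196 = 179.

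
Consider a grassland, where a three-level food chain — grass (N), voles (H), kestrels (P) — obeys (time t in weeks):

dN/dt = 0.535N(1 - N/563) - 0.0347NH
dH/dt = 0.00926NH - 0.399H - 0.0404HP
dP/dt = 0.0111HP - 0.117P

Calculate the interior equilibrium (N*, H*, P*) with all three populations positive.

N* ≈ 178, H* ≈ 10.5, P* ≈ 30.9

From dP/dt = 0: 0.0111H* = 0.117, so H* = 10.5.
From dN/dt = 0: 0.535(1 - N*/563) = 0.0347·10.5, giving N* = 563·(1 - 0.684) = 178.
From dH/dt = 0: 0.00926·178 - 0.399 = 0.0404P*, so P* = 1.25/0.0404 = 30.9.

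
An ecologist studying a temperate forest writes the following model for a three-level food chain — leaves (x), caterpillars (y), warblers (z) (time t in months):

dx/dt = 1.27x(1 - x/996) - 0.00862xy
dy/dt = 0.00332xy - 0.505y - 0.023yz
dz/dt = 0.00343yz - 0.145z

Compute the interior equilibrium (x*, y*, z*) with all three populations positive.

x* ≈ 710, y* ≈ 42.3, z* ≈ 80.6

From dz/dt = 0: 0.00343y* = 0.145, so y* = 42.3.
From dx/dt = 0: 1.27(1 - x*/996) = 0.00862·42.3, giving x* = 996·(1 - 0.287) = 710.
From dy/dt = 0: 0.00332·710 - 0.505 = 0.023z*, so z* = 1.85/0.023 = 80.6.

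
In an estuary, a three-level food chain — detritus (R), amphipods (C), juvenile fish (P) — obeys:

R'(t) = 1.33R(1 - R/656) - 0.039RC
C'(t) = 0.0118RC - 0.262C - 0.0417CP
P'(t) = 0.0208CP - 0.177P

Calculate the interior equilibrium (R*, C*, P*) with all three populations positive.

R* ≈ 492, C* ≈ 8.51, P* ≈ 133

From dP/dt = 0: 0.0208C* = 0.177, so C* = 8.51.
From dR/dt = 0: 1.33(1 - R*/656) = 0.039·8.51, giving R* = 656·(1 - 0.25) = 492.
From dC/dt = 0: 0.0118·492 - 0.262 = 0.0417P*, so P* = 5.55/0.0417 = 133.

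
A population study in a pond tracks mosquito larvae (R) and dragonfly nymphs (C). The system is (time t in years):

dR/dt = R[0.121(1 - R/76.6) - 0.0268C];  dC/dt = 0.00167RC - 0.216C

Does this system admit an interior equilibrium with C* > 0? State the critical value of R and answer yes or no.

Threshold R = 129; K < 129, so no, the predator goes extinct.

The predator equation gives dC/dt > 0 only when R > 0.216/0.00167 = 129.
Without the predator, R → K = 76.6. Since 76.6 < 129, the predator cannot invade.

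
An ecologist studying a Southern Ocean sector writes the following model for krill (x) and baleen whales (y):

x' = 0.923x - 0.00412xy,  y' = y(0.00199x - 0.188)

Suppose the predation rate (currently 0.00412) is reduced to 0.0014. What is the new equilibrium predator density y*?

y* ≈ 659

At the interior fixed point, setting dx/dt = 0 with x > 0 fixes y* = (prey growth rate)/(xy coefficient) — independent of the other coefficients.
With the change, y* = 0.923/0.0014 = 659; it rises from 224.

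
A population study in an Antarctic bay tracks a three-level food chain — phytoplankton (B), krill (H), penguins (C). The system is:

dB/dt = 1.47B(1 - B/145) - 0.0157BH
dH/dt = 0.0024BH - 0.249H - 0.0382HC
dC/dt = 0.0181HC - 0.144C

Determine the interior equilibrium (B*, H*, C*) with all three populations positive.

B* ≈ 133, H* ≈ 7.96, C* ≈ 1.82

From dC/dt = 0: 0.0181H* = 0.144, so H* = 7.96.
From dB/dt = 0: 1.47(1 - B*/145) = 0.0157·7.96, giving B* = 145·(1 - 0.085) = 133.
From dH/dt = 0: 0.0024·133 - 0.249 = 0.0382C*, so C* = 0.0694/0.0382 = 1.82.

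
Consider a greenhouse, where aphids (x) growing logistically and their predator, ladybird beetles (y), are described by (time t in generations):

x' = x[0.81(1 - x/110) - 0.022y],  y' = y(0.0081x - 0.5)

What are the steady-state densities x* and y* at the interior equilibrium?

x* ≈ 61.7, y* ≈ 16.2

From dy/dt = 0 with y > 0: 0.0081x* = 0.5, so x* = 61.7.
Substitute into dx/dt = 0: 0.81(1 - 61.7/110) = 0.022y*.
The bracket is 0.439, giving y* = 0.355/0.022 = 16.2.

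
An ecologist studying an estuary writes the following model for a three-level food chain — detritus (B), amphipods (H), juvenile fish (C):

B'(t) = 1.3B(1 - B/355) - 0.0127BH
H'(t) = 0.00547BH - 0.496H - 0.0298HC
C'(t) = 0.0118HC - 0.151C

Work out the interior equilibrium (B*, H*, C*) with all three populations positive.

B* ≈ 311, H* ≈ 12.8, C* ≈ 40.4

From dC/dt = 0: 0.0118H* = 0.151, so H* = 12.8.
From dB/dt = 0: 1.3(1 - B*/355) = 0.0127·12.8, giving B* = 355·(1 - 0.125) = 311.
From dH/dt = 0: 0.00547·311 - 0.496 = 0.0298C*, so C* = 1.2/0.0298 = 40.4.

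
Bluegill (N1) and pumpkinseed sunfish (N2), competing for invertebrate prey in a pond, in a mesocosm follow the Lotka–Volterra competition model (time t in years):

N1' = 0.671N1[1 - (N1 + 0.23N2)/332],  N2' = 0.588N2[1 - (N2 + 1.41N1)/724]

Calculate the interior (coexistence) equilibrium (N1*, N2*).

N1* ≈ 245, N2* ≈ 379

Setting both brackets to zero gives the nullclines N1 + 0.23N2 = 332 and 1.41N1 + N2 = 724.
Substituting N2 = 724 - 1.41N1 into the first: N1(1 - 0.23·1.41) = 332 - 0.23·724.
So N1* = 165/0.676 = 245, and then N2* = 724 - 1.41·245 = 379.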